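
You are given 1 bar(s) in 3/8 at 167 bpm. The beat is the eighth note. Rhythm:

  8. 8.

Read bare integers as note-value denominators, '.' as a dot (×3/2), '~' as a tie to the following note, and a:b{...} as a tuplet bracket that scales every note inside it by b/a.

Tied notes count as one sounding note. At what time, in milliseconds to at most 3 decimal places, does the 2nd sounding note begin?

note 2 onset = 3/2b = 538.922ms

1. 0.0ms @ 0 + 538.922ms (3/2)
2. 538.922ms @ 3/2 + 538.922ms (3/2)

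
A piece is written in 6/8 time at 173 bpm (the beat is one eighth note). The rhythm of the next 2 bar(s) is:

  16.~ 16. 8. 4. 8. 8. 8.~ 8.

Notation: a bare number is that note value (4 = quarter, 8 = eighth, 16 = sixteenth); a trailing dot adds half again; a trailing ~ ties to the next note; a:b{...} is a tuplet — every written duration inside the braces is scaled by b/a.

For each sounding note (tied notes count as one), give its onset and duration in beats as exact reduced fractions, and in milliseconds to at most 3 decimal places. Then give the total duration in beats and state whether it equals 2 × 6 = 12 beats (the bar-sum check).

1) 0.0ms=0b +520.231ms=3/2b
2) 520.231ms=3/2b +520.231ms=3/2b
3) 1040.462ms=3b +1040.462ms=3b
4) 2080.925ms=6b +520.231ms=3/2b
5) 2601.156ms=15/2b +520.231ms=3/2b
6) 3121.387ms=9b +1040.462ms=3b
Σ=12b of 12 (173bpm 6/8) — PASS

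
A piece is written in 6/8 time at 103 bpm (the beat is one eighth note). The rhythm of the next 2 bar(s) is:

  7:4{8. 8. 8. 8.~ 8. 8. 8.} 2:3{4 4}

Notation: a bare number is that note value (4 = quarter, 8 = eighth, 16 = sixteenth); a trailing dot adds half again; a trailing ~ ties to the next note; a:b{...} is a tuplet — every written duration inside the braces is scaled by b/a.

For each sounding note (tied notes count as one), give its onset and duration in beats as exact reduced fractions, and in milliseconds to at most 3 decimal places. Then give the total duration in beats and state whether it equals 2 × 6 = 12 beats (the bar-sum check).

1) 0.0ms=0b +499.307ms=6/7b
2) 499.307ms=6/7b +499.307ms=6/7b
3) 998.613ms=12/7b +499.307ms=6/7b
4) 1497.92ms=18/7b +998.613ms=12/7b
5) 2496.533ms=30/7b +499.307ms=6/7b
6) 2995.839ms=36/7b +499.307ms=6/7b
7) 3495.146ms=6b +1747.573ms=3b
8) 5242.718ms=9b +1747.573ms=3b
Σ=12b of 12 (103bpm 6/8) — PASS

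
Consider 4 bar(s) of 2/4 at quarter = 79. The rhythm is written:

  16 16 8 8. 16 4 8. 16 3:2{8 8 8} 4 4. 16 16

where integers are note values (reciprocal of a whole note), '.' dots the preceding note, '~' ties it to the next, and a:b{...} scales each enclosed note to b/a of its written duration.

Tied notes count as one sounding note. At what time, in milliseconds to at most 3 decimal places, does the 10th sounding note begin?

1. 0.0ms @ 0 + 189.873ms (1/4)
2. 189.873ms @ 1/4 + 189.873ms (1/4)
3. 379.747ms @ 1/2 + 379.747ms (1/2)
4. 759.494ms @ 1 + 569.62ms (3/4)
5. 1329.114ms @ 7/4 + 189.873ms (1/4)
6. 1518.987ms @ 2 + 759.494ms (1)
7. 2278.481ms @ 3 + 569.62ms (3/4)
8. 2848.101ms @ 15/4 + 189.873ms (1/4)
9. 3037.975ms @ 4 + 253.165ms (1/3)
10. 3291.139ms @ 13/3 + 253.165ms (1/3)
11. 3544.304ms @ 14/3 + 253.165ms (1/3)
12. 3797.468ms @ 5 + 759.494ms (1)
13. 4556.962ms @ 6 + 1139.241ms (3/2)
14. 5696.203ms @ 15/2 + 189.873ms (1/4)
15. 5886.076ms @ 31/4 + 189.873ms (1/4)

note 10 onset = 13/3b = 3291.139ms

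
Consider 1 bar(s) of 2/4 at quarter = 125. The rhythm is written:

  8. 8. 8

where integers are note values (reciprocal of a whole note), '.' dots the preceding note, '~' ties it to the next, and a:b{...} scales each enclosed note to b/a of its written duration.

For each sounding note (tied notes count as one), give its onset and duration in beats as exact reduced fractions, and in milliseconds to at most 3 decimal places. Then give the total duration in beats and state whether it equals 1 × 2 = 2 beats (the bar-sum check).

1) 0.0ms=0b +360.0ms=3/4b
2) 360.0ms=3/4b +360.0ms=3/4b
3) 720.0ms=3/2b +240.0ms=1/2b
Σ=2b of 2 (125bpm 2/4) — PASS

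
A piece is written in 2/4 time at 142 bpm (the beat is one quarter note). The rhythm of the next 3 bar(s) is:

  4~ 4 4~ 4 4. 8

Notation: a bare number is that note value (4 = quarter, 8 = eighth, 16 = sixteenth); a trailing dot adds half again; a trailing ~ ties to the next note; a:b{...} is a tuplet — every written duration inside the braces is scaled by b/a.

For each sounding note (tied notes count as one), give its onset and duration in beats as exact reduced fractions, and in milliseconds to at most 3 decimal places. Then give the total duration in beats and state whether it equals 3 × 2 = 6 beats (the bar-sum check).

1) 0.0ms=0b +845.07ms=2b
2) 845.07ms=2b +845.07ms=2b
3) 1690.141ms=4b +633.803ms=3/2b
4) 2323.944ms=11/2b +211.268ms=1/2b
Σ=6b of 6 (142bpm 2/4) — PASS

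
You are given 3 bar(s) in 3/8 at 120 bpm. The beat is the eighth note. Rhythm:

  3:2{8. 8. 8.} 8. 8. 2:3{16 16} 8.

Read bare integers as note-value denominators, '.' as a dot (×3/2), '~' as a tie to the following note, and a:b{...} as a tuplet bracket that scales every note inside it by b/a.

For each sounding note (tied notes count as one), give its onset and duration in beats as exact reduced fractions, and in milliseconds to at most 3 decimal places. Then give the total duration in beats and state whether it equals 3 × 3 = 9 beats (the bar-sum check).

1) 0.0ms=0b +500.0ms=1b
2) 500.0ms=1b +500.0ms=1b
3) 1000.0ms=2b +500.0ms=1b
4) 1500.0ms=3b +750.0ms=3/2b
5) 2250.0ms=9/2b +750.0ms=3/2b
6) 3000.0ms=6b +375.0ms=3/4b
7) 3375.0ms=27/4b +375.0ms=3/4b
8) 3750.0ms=15/2b +750.0ms=3/2b
Σ=9b of 9 (120bpm 3/8) — PASS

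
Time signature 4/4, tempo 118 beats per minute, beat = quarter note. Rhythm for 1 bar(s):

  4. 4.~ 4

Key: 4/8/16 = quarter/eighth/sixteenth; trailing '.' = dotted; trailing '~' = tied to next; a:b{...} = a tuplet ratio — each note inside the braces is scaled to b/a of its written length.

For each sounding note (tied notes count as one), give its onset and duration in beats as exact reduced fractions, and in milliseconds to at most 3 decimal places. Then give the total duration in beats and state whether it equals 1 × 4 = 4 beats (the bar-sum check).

1) 0.0ms=0b +762.712ms=3/2b
2) 762.712ms=3/2b +1271.186ms=5/2b
Σ=4b of 4 (118bpm 4/4) — PASS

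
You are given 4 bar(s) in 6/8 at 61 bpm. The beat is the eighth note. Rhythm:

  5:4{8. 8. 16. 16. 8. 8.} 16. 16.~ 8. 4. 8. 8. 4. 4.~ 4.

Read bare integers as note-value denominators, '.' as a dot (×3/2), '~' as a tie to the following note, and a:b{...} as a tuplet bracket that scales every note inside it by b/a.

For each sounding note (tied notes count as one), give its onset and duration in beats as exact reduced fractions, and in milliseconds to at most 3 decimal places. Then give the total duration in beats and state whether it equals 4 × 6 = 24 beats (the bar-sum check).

1) 0.0ms=0b +1180.328ms=6/5b
2) 1180.328ms=6/5b +1180.328ms=6/5b
3) 2360.656ms=12/5b +590.164ms=3/5b
4) 2950.82ms=3b +590.164ms=3/5b
5) 3540.984ms=18/5b +1180.328ms=6/5b
6) 4721.311ms=24/5b +1180.328ms=6/5b
7) 5901.639ms=6b +737.705ms=3/4b
8) 6639.344ms=27/4b +2213.115ms=9/4b
9) 8852.459ms=9b +2950.82ms=3b
10) 11803.279ms=12b +1475.41ms=3/2b
11) 13278.689ms=27/2b +1475.41ms=3/2b
12) 14754.098ms=15b +2950.82ms=3b
13) 17704.918ms=18b +5901.639ms=6b
Σ=24b of 24 (61bpm 6/8) — PASS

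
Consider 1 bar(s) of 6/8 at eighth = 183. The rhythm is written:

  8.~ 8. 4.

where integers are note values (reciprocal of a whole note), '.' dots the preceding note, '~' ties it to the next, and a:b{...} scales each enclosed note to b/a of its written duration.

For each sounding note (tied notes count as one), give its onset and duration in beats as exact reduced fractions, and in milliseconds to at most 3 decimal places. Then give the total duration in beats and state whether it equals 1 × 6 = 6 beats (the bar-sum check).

1) 0.0ms=0b +983.607ms=3b
2) 983.607ms=3b +983.607ms=3b
Σ=6b of 6 (183bpm 6/8) — PASS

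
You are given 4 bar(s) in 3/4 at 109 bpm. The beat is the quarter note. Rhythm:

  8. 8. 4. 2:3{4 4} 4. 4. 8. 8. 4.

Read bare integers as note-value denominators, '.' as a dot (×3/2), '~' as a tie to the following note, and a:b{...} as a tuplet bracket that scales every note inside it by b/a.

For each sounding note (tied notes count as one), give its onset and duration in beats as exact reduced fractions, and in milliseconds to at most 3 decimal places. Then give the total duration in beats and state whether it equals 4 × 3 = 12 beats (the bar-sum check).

1) 0.0ms=0b +412.844ms=3/4b
2) 412.844ms=3/4b +412.844ms=3/4b
3) 825.688ms=3/2b +825.688ms=3/2b
4) 1651.376ms=3b +825.688ms=3/2b
5) 2477.064ms=9/2b +825.688ms=3/2b
6) 3302.752ms=6b +825.688ms=3/2b
7) 4128.44ms=15/2b +825.688ms=3/2b
8) 4954.128ms=9b +412.844ms=3/4b
9) 5366.972ms=39/4b +412.844ms=3/4b
10) 5779.817ms=21/2b +825.688ms=3/2b
Σ=12b of 12 (109bpm 3/4) — PASS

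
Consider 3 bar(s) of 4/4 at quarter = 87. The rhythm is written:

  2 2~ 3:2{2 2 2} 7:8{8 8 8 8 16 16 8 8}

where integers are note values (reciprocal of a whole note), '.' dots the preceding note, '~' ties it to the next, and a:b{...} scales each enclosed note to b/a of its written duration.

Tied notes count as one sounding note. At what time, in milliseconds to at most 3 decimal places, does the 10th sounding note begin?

note 10 onset = 74/7b = 7290.64ms

1. 0.0ms @ 0 + 1379.31ms (2)
2. 1379.31ms @ 2 + 2298.851ms (10/3)
3. 3678.161ms @ 16/3 + 919.54ms (4/3)
4. 4597.701ms @ 20/3 + 919.54ms (4/3)
5. 5517.241ms @ 8 + 394.089ms (4/7)
6. 5911.33ms @ 60/7 + 394.089ms (4/7)
7. 6305.419ms @ 64/7 + 394.089ms (4/7)
8. 6699.507ms @ 68/7 + 394.089ms (4/7)
9. 7093.596ms @ 72/7 + 197.044ms (2/7)
10. 7290.64ms @ 74/7 + 197.044ms (2/7)
11. 7487.685ms @ 76/7 + 394.089ms (4/7)
12. 7881.773ms @ 80/7 + 394.089ms (4/7)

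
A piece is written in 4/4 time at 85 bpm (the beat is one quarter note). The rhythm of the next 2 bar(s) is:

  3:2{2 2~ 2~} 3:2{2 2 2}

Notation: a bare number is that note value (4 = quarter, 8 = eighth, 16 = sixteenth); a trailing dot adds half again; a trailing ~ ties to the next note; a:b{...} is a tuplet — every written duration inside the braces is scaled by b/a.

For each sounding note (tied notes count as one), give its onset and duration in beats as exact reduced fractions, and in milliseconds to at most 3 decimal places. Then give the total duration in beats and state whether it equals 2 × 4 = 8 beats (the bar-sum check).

1) 0.0ms=0b +941.176ms=4/3b
2) 941.176ms=4/3b +2823.529ms=4b
3) 3764.706ms=16/3b +941.176ms=4/3b
4) 4705.882ms=20/3b +941.176ms=4/3b
Σ=8b of 8 (85bpm 4/4) — PASS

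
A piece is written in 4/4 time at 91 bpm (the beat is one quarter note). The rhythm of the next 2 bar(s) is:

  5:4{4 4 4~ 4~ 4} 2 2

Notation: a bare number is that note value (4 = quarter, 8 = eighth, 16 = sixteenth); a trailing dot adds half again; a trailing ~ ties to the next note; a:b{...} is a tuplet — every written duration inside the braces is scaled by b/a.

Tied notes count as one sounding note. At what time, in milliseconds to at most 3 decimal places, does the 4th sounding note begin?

1. 0.0ms @ 0 + 527.473ms (4/5)
2. 527.473ms @ 4/5 + 527.473ms (4/5)
3. 1054.945ms @ 8/5 + 1582.418ms (12/5)
4. 2637.363ms @ 4 + 1318.681ms (2)
5. 3956.044ms @ 6 + 1318.681ms (2)

note 4 onset = 4b = 2637.363ms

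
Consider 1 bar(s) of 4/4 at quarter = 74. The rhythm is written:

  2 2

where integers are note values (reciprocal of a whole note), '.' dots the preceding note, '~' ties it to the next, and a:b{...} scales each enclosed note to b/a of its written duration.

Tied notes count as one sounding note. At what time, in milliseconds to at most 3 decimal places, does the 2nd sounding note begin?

1. 0.0ms @ 0 + 1621.622ms (2)
2. 1621.622ms @ 2 + 1621.622ms (2)

note 2 onset = 2b = 1621.622ms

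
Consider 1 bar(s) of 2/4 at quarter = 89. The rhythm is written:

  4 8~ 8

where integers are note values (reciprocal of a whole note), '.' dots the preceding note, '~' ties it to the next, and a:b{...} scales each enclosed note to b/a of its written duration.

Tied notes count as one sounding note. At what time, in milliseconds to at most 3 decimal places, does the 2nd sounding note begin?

1. 0.0ms @ 0 + 674.157ms (1)
2. 674.157ms @ 1 + 674.157ms (1)

note 2 onset = 1b = 674.157ms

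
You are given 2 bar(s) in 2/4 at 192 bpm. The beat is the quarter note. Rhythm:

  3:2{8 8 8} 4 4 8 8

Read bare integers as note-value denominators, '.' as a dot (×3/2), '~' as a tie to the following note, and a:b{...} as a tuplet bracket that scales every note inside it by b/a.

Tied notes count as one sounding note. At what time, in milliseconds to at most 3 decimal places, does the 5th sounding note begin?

1. 0.0ms @ 0 + 104.167ms (1/3)
2. 104.167ms @ 1/3 + 104.167ms (1/3)
3. 208.333ms @ 2/3 + 104.167ms (1/3)
4. 312.5ms @ 1 + 312.5ms (1)
5. 625.0ms @ 2 + 312.5ms (1)
6. 937.5ms @ 3 + 156.25ms (1/2)
7. 1093.75ms @ 7/2 + 156.25ms (1/2)

note 5 onset = 2b = 625.0ms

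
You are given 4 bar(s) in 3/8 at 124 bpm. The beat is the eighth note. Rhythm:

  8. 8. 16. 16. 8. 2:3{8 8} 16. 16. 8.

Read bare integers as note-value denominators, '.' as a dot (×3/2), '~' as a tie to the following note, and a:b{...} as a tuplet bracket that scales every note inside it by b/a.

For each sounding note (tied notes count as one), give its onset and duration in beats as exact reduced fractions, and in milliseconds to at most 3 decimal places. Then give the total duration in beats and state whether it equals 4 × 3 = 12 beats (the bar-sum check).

1) 0.0ms=0b +725.806ms=3/2b
2) 725.806ms=3/2b +725.806ms=3/2b
3) 1451.613ms=3b +362.903ms=3/4b
4) 1814.516ms=15/4b +362.903ms=3/4b
5) 2177.419ms=9/2b +725.806ms=3/2b
6) 2903.226ms=6b +725.806ms=3/2b
7) 3629.032ms=15/2b +725.806ms=3/2b
8) 4354.839ms=9b +362.903ms=3/4b
9) 4717.742ms=39/4b +362.903ms=3/4b
10) 5080.645ms=21/2b +725.806ms=3/2b
Σ=12b of 12 (124bpm 3/8) — PASS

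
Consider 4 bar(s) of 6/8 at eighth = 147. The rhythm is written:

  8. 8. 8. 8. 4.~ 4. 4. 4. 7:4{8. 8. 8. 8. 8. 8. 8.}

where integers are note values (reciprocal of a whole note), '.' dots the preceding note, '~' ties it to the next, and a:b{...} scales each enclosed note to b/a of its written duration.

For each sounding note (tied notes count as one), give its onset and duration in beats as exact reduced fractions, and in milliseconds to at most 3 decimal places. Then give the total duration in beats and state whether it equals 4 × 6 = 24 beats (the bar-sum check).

1) 0.0ms=0b +612.245ms=3/2b
2) 612.245ms=3/2b +612.245ms=3/2b
3) 1224.49ms=3b +612.245ms=3/2b
4) 1836.735ms=9/2b +612.245ms=3/2b
5) 2448.98ms=6b +2448.98ms=6b
6) 4897.959ms=12b +1224.49ms=3b
7) 6122.449ms=15b +1224.49ms=3b
8) 7346.939ms=18b +349.854ms=6/7b
9) 7696.793ms=132/7b +349.854ms=6/7b
10) 8046.647ms=138/7b +349.854ms=6/7b
11) 8396.501ms=144/7b +349.854ms=6/7b
12) 8746.356ms=150/7b +349.854ms=6/7b
13) 9096.21ms=156/7b +349.854ms=6/7b
14) 9446.064ms=162/7b +349.854ms=6/7b
Σ=24b of 24 (147bpm 6/8) — PASS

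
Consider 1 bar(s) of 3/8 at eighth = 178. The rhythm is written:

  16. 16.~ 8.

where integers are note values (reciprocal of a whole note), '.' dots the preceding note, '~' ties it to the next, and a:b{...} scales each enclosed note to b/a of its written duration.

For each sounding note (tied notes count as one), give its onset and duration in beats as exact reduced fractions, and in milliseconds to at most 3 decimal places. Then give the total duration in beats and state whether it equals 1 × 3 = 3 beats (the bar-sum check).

1) 0.0ms=0b +252.809ms=3/4b
2) 252.809ms=3/4b +758.427ms=9/4b
Σ=3b of 3 (178bpm 3/8) — PASS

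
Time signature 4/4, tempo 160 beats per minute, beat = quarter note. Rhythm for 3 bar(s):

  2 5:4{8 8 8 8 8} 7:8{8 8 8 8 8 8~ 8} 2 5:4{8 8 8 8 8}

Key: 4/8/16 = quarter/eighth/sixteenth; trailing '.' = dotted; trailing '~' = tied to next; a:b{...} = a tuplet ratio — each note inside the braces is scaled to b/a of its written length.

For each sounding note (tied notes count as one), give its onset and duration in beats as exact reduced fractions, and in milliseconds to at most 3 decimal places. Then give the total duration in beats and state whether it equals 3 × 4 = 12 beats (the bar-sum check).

1) 0.0ms=0b +750.0ms=2b
2) 750.0ms=2b +150.0ms=2/5b
3) 900.0ms=12/5b +150.0ms=2/5b
4) 1050.0ms=14/5b +150.0ms=2/5b
5) 1200.0ms=16/5b +150.0ms=2/5b
6) 1350.0ms=18/5b +150.0ms=2/5b
7) 1500.0ms=4b +214.286ms=4/7b
8) 1714.286ms=32/7b +214.286ms=4/7b
9) 1928.571ms=36/7b +214.286ms=4/7b
10) 2142.857ms=40/7b +214.286ms=4/7b
11) 2357.143ms=44/7b +214.286ms=4/7b
12) 2571.429ms=48/7b +428.571ms=8/7b
13) 3000.0ms=8b +750.0ms=2b
14) 3750.0ms=10b +150.0ms=2/5b
15) 3900.0ms=52/5b +150.0ms=2/5b
16) 4050.0ms=54/5b +150.0ms=2/5b
17) 4200.0ms=56/5b +150.0ms=2/5b
18) 4350.0ms=58/5b +150.0ms=2/5b
Σ=12b of 12 (160bpm 4/4) — PASS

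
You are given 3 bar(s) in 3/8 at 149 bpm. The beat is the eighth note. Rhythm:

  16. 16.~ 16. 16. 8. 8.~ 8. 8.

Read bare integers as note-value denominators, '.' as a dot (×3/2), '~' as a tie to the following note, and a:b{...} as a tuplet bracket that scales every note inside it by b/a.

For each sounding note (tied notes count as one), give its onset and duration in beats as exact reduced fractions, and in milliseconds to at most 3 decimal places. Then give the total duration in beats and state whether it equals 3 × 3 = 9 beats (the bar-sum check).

1) 0.0ms=0b +302.013ms=3/4b
2) 302.013ms=3/4b +604.027ms=3/2b
3) 906.04ms=9/4b +302.013ms=3/4b
4) 1208.054ms=3b +604.027ms=3/2b
5) 1812.081ms=9/2b +1208.054ms=3b
6) 3020.134ms=15/2b +604.027ms=3/2b
Σ=9b of 9 (149bpm 3/8) — PASS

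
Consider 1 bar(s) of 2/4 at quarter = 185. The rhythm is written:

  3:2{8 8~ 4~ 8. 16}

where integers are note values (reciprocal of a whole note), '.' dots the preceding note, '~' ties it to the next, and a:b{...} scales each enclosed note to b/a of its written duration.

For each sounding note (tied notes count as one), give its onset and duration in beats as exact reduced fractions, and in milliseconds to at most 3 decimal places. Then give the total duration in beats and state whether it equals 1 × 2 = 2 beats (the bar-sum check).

1) 0.0ms=0b +108.108ms=1/3b
2) 108.108ms=1/3b +486.486ms=3/2b
3) 594.595ms=11/6b +54.054ms=1/6b
Σ=2b of 2 (185bpm 2/4) — PASS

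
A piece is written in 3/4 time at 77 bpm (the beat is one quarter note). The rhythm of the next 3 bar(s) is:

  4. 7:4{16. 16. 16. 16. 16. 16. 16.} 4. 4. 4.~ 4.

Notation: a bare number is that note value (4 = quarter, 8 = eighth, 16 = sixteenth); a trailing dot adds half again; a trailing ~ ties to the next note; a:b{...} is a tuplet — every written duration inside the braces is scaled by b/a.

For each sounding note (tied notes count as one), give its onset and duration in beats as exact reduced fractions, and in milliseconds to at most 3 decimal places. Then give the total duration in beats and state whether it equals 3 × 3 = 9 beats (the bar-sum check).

1) 0.0ms=0b +1168.831ms=3/2b
2) 1168.831ms=3/2b +166.976ms=3/14b
3) 1335.807ms=12/7b +166.976ms=3/14b
4) 1502.783ms=27/14b +166.976ms=3/14b
5) 1669.759ms=15/7b +166.976ms=3/14b
6) 1836.735ms=33/14b +166.976ms=3/14b
7) 2003.711ms=18/7b +166.976ms=3/14b
8) 2170.686ms=39/14b +166.976ms=3/14b
9) 2337.662ms=3b +1168.831ms=3/2b
10) 3506.494ms=9/2b +1168.831ms=3/2b
11) 4675.325ms=6b +2337.662ms=3b
Σ=9b of 9 (77bpm 3/4) — PASS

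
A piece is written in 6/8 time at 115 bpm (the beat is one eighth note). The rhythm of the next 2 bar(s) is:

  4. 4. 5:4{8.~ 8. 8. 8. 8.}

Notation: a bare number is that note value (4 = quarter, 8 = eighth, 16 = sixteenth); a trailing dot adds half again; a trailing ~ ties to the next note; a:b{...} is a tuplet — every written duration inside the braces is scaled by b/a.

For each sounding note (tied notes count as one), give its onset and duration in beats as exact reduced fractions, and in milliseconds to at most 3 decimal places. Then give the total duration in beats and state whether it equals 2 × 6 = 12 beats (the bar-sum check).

1) 0.0ms=0b +1565.217ms=3b
2) 1565.217ms=3b +1565.217ms=3b
3) 3130.435ms=6b +1252.174ms=12/5b
4) 4382.609ms=42/5b +626.087ms=6/5b
5) 5008.696ms=48/5b +626.087ms=6/5b
6) 5634.783ms=54/5b +626.087ms=6/5b
Σ=12b of 12 (115bpm 6/8) — PASS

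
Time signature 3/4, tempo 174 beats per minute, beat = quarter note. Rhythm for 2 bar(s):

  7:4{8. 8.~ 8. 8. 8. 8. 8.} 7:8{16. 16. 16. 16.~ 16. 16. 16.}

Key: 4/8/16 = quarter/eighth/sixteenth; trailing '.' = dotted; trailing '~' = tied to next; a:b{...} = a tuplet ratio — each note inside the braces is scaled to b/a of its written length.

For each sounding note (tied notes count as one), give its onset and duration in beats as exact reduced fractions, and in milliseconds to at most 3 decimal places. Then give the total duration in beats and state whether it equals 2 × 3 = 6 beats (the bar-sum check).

1) 0.0ms=0b +147.783ms=3/7b
2) 147.783ms=3/7b +295.567ms=6/7b
3) 443.35ms=9/7b +147.783ms=3/7b
4) 591.133ms=12/7b +147.783ms=3/7b
5) 738.916ms=15/7b +147.783ms=3/7b
6) 886.7ms=18/7b +147.783ms=3/7b
7) 1034.483ms=3b +147.783ms=3/7b
8) 1182.266ms=24/7b +147.783ms=3/7b
9) 1330.049ms=27/7b +147.783ms=3/7b
10) 1477.833ms=30/7b +295.567ms=6/7b
11) 1773.399ms=36/7b +147.783ms=3/7b
12) 1921.182ms=39/7b +147.783ms=3/7b
Σ=6b of 6 (174bpm 3/4) — PASS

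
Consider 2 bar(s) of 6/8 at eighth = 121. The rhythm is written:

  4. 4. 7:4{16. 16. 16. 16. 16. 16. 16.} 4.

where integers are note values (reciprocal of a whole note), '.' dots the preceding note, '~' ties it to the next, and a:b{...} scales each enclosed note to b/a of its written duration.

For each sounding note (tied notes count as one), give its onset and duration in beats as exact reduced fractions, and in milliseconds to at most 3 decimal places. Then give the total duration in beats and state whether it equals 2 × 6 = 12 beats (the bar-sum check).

1) 0.0ms=0b +1487.603ms=3b
2) 1487.603ms=3b +1487.603ms=3b
3) 2975.207ms=6b +212.515ms=3/7b
4) 3187.721ms=45/7b +212.515ms=3/7b
5) 3400.236ms=48/7b +212.515ms=3/7b
6) 3612.751ms=51/7b +212.515ms=3/7b
7) 3825.266ms=54/7b +212.515ms=3/7b
8) 4037.78ms=57/7b +212.515ms=3/7b
9) 4250.295ms=60/7b +212.515ms=3/7b
10) 4462.81ms=9b +1487.603ms=3b
Σ=12b of 12 (121bpm 6/8) — PASS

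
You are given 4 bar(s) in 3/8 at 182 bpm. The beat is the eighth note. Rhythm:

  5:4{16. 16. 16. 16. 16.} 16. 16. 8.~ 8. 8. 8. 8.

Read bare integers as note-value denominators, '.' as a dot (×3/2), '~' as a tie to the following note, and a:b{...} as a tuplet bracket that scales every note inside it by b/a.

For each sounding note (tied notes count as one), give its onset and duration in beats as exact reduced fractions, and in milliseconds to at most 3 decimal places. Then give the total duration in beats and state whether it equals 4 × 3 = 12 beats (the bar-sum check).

1) 0.0ms=0b +197.802ms=3/5b
2) 197.802ms=3/5b +197.802ms=3/5b
3) 395.604ms=6/5b +197.802ms=3/5b
4) 593.407ms=9/5b +197.802ms=3/5b
5) 791.209ms=12/5b +197.802ms=3/5b
6) 989.011ms=3b +247.253ms=3/4b
7) 1236.264ms=15/4b +247.253ms=3/4b
8) 1483.516ms=9/2b +989.011ms=3b
9) 2472.527ms=15/2b +494.505ms=3/2b
10) 2967.033ms=9b +494.505ms=3/2b
11) 3461.538ms=21/2b +494.505ms=3/2b
Σ=12b of 12 (182bpm 3/8) — PASS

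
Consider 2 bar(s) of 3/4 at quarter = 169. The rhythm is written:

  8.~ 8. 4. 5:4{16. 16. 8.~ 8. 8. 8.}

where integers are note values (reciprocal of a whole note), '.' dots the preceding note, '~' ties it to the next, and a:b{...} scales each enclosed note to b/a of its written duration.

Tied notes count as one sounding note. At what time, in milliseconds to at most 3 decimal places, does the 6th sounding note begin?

1. 0.0ms @ 0 + 532.544ms (3/2)
2. 532.544ms @ 3/2 + 532.544ms (3/2)
3. 1065.089ms @ 3 + 106.509ms (3/10)
4. 1171.598ms @ 33/10 + 106.509ms (3/10)
5. 1278.107ms @ 18/5 + 426.036ms (6/5)
6. 1704.142ms @ 24/5 + 213.018ms (3/5)
7. 1917.16ms @ 27/5 + 213.018ms (3/5)

note 6 onset = 24/5b = 1704.142ms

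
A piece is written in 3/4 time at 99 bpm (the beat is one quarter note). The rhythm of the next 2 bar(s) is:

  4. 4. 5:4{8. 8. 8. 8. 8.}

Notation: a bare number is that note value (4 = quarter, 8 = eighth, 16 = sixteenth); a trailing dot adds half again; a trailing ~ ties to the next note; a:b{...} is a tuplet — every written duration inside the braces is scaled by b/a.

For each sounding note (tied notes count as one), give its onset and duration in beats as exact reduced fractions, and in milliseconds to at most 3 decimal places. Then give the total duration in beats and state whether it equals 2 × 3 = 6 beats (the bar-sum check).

1) 0.0ms=0b +909.091ms=3/2b
2) 909.091ms=3/2b +909.091ms=3/2b
3) 1818.182ms=3b +363.636ms=3/5b
4) 2181.818ms=18/5b +363.636ms=3/5b
5) 2545.455ms=21/5b +363.636ms=3/5b
6) 2909.091ms=24/5b +363.636ms=3/5b
7) 3272.727ms=27/5b +363.636ms=3/5b
Σ=6b of 6 (99bpm 3/4) — PASS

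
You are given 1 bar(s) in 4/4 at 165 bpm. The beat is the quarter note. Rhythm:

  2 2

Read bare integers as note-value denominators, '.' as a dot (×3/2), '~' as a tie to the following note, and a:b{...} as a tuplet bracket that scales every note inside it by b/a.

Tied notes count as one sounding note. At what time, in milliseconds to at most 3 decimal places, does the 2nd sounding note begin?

note 2 onset = 2b = 727.273ms

1. 0.0ms @ 0 + 727.273ms (2)
2. 727.273ms @ 2 + 727.273ms (2)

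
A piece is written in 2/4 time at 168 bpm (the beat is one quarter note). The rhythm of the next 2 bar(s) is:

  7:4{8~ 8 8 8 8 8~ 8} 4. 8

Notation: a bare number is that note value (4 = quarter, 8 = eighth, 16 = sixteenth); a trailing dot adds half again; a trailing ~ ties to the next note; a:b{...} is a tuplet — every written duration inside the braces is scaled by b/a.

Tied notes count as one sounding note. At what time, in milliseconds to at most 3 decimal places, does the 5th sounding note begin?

note 5 onset = 10/7b = 510.204ms

1. 0.0ms @ 0 + 204.082ms (4/7)
2. 204.082ms @ 4/7 + 102.041ms (2/7)
3. 306.122ms @ 6/7 + 102.041ms (2/7)
4. 408.163ms @ 8/7 + 102.041ms (2/7)
5. 510.204ms @ 10/7 + 204.082ms (4/7)
6. 714.286ms @ 2 + 535.714ms (3/2)
7. 1250.0ms @ 7/2 + 178.571ms (1/2)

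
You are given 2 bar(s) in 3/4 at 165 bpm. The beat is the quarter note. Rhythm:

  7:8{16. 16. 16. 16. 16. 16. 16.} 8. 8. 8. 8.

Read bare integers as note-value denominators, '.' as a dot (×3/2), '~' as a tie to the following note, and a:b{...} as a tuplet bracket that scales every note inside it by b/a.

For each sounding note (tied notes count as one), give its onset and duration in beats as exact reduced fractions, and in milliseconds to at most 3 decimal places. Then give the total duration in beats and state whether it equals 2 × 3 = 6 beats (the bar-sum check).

1) 0.0ms=0b +155.844ms=3/7b
2) 155.844ms=3/7b +155.844ms=3/7b
3) 311.688ms=6/7b +155.844ms=3/7b
4) 467.532ms=9/7b +155.844ms=3/7b
5) 623.377ms=12/7b +155.844ms=3/7b
6) 779.221ms=15/7b +155.844ms=3/7b
7) 935.065ms=18/7b +155.844ms=3/7b
8) 1090.909ms=3b +272.727ms=3/4b
9) 1363.636ms=15/4b +272.727ms=3/4b
10) 1636.364ms=9/2b +272.727ms=3/4b
11) 1909.091ms=21/4b +272.727ms=3/4b
Σ=6b of 6 (165bpm 3/4) — PASS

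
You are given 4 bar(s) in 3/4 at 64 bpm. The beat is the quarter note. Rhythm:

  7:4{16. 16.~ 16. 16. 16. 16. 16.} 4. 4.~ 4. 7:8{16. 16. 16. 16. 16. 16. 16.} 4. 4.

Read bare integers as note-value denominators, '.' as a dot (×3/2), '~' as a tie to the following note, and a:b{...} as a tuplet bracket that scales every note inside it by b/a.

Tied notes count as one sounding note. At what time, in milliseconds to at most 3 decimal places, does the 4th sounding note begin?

1. 0.0ms @ 0 + 200.893ms (3/14)
2. 200.893ms @ 3/14 + 401.786ms (3/7)
3. 602.679ms @ 9/14 + 200.893ms (3/14)
4. 803.571ms @ 6/7 + 200.893ms (3/14)
5. 1004.464ms @ 15/14 + 200.893ms (3/14)
6. 1205.357ms @ 9/7 + 200.893ms (3/14)
7. 1406.25ms @ 3/2 + 1406.25ms (3/2)
8. 2812.5ms @ 3 + 2812.5ms (3)
9. 5625.0ms @ 6 + 401.786ms (3/7)
10. 6026.786ms @ 45/7 + 401.786ms (3/7)
11. 6428.571ms @ 48/7 + 401.786ms (3/7)
12. 6830.357ms @ 51/7 + 401.786ms (3/7)
13. 7232.143ms @ 54/7 + 401.786ms (3/7)
14. 7633.929ms @ 57/7 + 401.786ms (3/7)
15. 8035.714ms @ 60/7 + 401.786ms (3/7)
16. 8437.5ms @ 9 + 1406.25ms (3/2)
17. 9843.75ms @ 21/2 + 1406.25ms (3/2)

note 4 onset = 6/7b = 803.571ms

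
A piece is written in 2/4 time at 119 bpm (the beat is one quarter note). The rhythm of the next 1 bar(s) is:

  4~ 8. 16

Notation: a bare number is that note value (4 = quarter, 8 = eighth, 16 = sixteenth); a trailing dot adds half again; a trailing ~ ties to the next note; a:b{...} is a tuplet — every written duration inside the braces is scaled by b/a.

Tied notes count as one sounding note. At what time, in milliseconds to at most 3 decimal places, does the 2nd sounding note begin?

1. 0.0ms @ 0 + 882.353ms (7/4)
2. 882.353ms @ 7/4 + 126.05ms (1/4)

note 2 onset = 7/4b = 882.353ms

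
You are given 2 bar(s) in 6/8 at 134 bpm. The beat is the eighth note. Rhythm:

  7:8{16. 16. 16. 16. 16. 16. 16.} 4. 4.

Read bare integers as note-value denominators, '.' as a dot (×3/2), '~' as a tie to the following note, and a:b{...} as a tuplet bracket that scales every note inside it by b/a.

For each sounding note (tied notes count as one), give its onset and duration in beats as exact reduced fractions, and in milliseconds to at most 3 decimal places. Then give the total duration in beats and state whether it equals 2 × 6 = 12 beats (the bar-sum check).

1) 0.0ms=0b +383.795ms=6/7b
2) 383.795ms=6/7b +383.795ms=6/7b
3) 767.591ms=12/7b +383.795ms=6/7b
4) 1151.386ms=18/7b +383.795ms=6/7b
5) 1535.181ms=24/7b +383.795ms=6/7b
6) 1918.977ms=30/7b +383.795ms=6/7b
7) 2302.772ms=36/7b +383.795ms=6/7b
8) 2686.567ms=6b +1343.284ms=3b
9) 4029.851ms=9b +1343.284ms=3b
Σ=12b of 12 (134bpm 6/8) — PASS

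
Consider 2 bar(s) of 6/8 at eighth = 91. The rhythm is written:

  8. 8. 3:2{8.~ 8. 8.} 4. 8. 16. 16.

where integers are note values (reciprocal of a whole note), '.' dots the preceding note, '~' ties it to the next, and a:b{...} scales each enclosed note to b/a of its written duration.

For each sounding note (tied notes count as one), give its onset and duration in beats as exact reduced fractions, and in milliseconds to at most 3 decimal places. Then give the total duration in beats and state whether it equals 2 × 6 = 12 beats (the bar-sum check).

1) 0.0ms=0b +989.011ms=3/2b
2) 989.011ms=3/2b +989.011ms=3/2b
3) 1978.022ms=3b +1318.681ms=2b
4) 3296.703ms=5b +659.341ms=1b
5) 3956.044ms=6b +1978.022ms=3b
6) 5934.066ms=9b +989.011ms=3/2b
7) 6923.077ms=21/2b +494.505ms=3/4b
8) 7417.582ms=45/4b +494.505ms=3/4b
Σ=12b of 12 (91bpm 6/8) — PASS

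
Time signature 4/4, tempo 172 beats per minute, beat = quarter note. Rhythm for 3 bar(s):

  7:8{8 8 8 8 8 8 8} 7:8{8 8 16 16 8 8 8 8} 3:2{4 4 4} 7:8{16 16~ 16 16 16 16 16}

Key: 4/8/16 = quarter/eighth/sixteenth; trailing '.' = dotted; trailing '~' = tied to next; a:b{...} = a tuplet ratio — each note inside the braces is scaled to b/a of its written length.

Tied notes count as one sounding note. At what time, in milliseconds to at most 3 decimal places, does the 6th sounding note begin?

1. 0.0ms @ 0 + 199.336ms (4/7)
2. 199.336ms @ 4/7 + 199.336ms (4/7)
3. 398.671ms @ 8/7 + 199.336ms (4/7)
4. 598.007ms @ 12/7 + 199.336ms (4/7)
5. 797.342ms @ 16/7 + 199.336ms (4/7)
6. 996.678ms @ 20/7 + 199.336ms (4/7)
7. 1196.013ms @ 24/7 + 199.336ms (4/7)
8. 1395.349ms @ 4 + 199.336ms (4/7)
9. 1594.684ms @ 32/7 + 199.336ms (4/7)
10. 1794.02ms @ 36/7 + 99.668ms (2/7)
11. 1893.688ms @ 38/7 + 99.668ms (2/7)
12. 1993.355ms @ 40/7 + 199.336ms (4/7)
13. 2192.691ms @ 44/7 + 199.336ms (4/7)
14. 2392.027ms @ 48/7 + 199.336ms (4/7)
15. 2591.362ms @ 52/7 + 199.336ms (4/7)
16. 2790.698ms @ 8 + 232.558ms (2/3)
17. 3023.256ms @ 26/3 + 232.558ms (2/3)
18. 3255.814ms @ 28/3 + 232.558ms (2/3)
19. 3488.372ms @ 10 + 99.668ms (2/7)
20. 3588.04ms @ 72/7 + 199.336ms (4/7)
21. 3787.375ms @ 76/7 + 99.668ms (2/7)
22. 3887.043ms @ 78/7 + 99.668ms (2/7)
23. 3986.711ms @ 80/7 + 99.668ms (2/7)
24. 4086.379ms @ 82/7 + 99.668ms (2/7)

note 6 onset = 20/7b = 996.678ms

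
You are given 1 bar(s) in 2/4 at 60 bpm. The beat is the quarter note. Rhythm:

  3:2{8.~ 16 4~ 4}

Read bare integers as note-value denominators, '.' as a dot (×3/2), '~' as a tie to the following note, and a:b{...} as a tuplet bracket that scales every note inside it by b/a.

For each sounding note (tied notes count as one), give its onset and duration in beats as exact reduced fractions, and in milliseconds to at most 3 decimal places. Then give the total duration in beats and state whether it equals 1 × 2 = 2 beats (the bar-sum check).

1) 0.0ms=0b +666.667ms=2/3b
2) 666.667ms=2/3b +1333.333ms=4/3b
Σ=2b of 2 (60bpm 2/4) — PASS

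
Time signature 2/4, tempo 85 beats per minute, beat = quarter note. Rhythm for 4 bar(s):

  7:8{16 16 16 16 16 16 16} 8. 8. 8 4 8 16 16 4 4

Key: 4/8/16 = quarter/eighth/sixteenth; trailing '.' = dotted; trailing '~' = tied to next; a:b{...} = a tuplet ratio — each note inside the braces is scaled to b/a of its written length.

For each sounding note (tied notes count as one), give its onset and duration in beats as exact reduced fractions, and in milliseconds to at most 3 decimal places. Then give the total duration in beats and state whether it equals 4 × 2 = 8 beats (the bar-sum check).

1) 0.0ms=0b +201.681ms=2/7b
2) 201.681ms=2/7b +201.681ms=2/7b
3) 403.361ms=4/7b +201.681ms=2/7b
4) 605.042ms=6/7b +201.681ms=2/7b
5) 806.723ms=8/7b +201.681ms=2/7b
6) 1008.403ms=10/7b +201.681ms=2/7b
7) 1210.084ms=12/7b +201.681ms=2/7b
8) 1411.765ms=2b +529.412ms=3/4b
9) 1941.176ms=11/4b +529.412ms=3/4b
10) 2470.588ms=7/2b +352.941ms=1/2b
11) 2823.529ms=4b +705.882ms=1b
12) 3529.412ms=5b +352.941ms=1/2b
13) 3882.353ms=11/2b +176.471ms=1/4b
14) 4058.824ms=23/4b +176.471ms=1/4b
15) 4235.294ms=6b +705.882ms=1b
16) 4941.176ms=7b +705.882ms=1b
Σ=8b of 8 (85bpm 2/4) — PASS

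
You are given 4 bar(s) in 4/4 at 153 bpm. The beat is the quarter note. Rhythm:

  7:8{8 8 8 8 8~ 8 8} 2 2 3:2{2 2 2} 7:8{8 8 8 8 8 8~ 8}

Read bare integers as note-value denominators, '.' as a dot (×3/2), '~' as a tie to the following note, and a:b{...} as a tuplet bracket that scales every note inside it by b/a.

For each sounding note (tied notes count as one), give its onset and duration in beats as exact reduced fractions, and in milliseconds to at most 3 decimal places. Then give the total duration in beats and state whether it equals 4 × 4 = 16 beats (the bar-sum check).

1) 0.0ms=0b +224.09ms=4/7b
2) 224.09ms=4/7b +224.09ms=4/7b
3) 448.179ms=8/7b +224.09ms=4/7b
4) 672.269ms=12/7b +224.09ms=4/7b
5) 896.359ms=16/7b +448.179ms=8/7b
6) 1344.538ms=24/7b +224.09ms=4/7b
7) 1568.627ms=4b +784.314ms=2b
8) 2352.941ms=6b +784.314ms=2b
9) 3137.255ms=8b +522.876ms=4/3b
10) 3660.131ms=28/3b +522.876ms=4/3b
11) 4183.007ms=32/3b +522.876ms=4/3b
12) 4705.882ms=12b +224.09ms=4/7b
13) 4929.972ms=88/7b +224.09ms=4/7b
14) 5154.062ms=92/7b +224.09ms=4/7b
15) 5378.151ms=96/7b +224.09ms=4/7b
16) 5602.241ms=100/7b +224.09ms=4/7b
17) 5826.331ms=104/7b +448.179ms=8/7b
Σ=16b of 16 (153bpm 4/4) — PASS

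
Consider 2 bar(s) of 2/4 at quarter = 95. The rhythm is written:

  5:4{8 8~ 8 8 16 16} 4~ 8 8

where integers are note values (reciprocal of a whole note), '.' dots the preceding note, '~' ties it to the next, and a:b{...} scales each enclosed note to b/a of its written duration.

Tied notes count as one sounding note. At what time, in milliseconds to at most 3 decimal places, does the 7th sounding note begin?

note 7 onset = 7/2b = 2210.526ms

1. 0.0ms @ 0 + 252.632ms (2/5)
2. 252.632ms @ 2/5 + 505.263ms (4/5)
3. 757.895ms @ 6/5 + 252.632ms (2/5)
4. 1010.526ms @ 8/5 + 126.316ms (1/5)
5. 1136.842ms @ 9/5 + 126.316ms (1/5)
6. 1263.158ms @ 2 + 947.368ms (3/2)
7. 2210.526ms @ 7/2 + 315.789ms (1/2)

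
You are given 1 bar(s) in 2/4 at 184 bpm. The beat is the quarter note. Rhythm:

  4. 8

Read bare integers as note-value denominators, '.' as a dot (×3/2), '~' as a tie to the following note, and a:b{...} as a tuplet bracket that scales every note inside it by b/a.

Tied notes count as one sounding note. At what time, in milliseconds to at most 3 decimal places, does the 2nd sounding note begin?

note 2 onset = 3/2b = 489.13ms

1. 0.0ms @ 0 + 489.13ms (3/2)
2. 489.13ms @ 3/2 + 163.043ms (1/2)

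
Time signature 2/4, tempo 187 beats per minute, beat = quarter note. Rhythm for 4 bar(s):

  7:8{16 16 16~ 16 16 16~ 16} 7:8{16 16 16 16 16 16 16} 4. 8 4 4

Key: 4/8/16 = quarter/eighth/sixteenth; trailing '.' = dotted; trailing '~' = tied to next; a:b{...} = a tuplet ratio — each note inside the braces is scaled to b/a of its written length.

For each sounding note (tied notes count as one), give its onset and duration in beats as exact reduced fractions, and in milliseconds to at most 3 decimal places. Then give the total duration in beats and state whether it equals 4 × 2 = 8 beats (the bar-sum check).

1) 0.0ms=0b +91.673ms=2/7b
2) 91.673ms=2/7b +91.673ms=2/7b
3) 183.346ms=4/7b +183.346ms=4/7b
4) 366.692ms=8/7b +91.673ms=2/7b
5) 458.365ms=10/7b +183.346ms=4/7b
6) 641.711ms=2b +91.673ms=2/7b
7) 733.384ms=16/7b +91.673ms=2/7b
8) 825.057ms=18/7b +91.673ms=2/7b
9) 916.73ms=20/7b +91.673ms=2/7b
10) 1008.403ms=22/7b +91.673ms=2/7b
11) 1100.076ms=24/7b +91.673ms=2/7b
12) 1191.749ms=26/7b +91.673ms=2/7b
13) 1283.422ms=4b +481.283ms=3/2b
14) 1764.706ms=11/2b +160.428ms=1/2b
15) 1925.134ms=6b +320.856ms=1b
16) 2245.989ms=7b +320.856ms=1b
Σ=8b of 8 (187bpm 2/4) — PASS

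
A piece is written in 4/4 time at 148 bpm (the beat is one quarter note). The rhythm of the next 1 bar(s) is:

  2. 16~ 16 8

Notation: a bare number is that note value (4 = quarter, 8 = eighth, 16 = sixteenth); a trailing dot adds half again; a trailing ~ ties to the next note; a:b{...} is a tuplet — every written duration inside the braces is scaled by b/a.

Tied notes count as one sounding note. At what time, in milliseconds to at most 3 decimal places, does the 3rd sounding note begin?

1. 0.0ms @ 0 + 1216.216ms (3)
2. 1216.216ms @ 3 + 202.703ms (1/2)
3. 1418.919ms @ 7/2 + 202.703ms (1/2)

note 3 onset = 7/2b = 1418.919ms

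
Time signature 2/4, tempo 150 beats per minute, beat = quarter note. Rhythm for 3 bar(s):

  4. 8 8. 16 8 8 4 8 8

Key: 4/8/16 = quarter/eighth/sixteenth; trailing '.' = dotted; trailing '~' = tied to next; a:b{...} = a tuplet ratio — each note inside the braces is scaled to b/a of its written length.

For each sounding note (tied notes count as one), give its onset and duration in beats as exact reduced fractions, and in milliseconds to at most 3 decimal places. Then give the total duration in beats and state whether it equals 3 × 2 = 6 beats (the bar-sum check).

1) 0.0ms=0b +600.0ms=3/2b
2) 600.0ms=3/2b +200.0ms=1/2b
3) 800.0ms=2b +300.0ms=3/4b
4) 1100.0ms=11/4b +100.0ms=1/4b
5) 1200.0ms=3b +200.0ms=1/2b
6) 1400.0ms=7/2b +200.0ms=1/2b
7) 1600.0ms=4b +400.0ms=1b
8) 2000.0ms=5b +200.0ms=1/2b
9) 2200.0ms=11/2b +200.0ms=1/2b
Σ=6b of 6 (150bpm 2/4) — PASS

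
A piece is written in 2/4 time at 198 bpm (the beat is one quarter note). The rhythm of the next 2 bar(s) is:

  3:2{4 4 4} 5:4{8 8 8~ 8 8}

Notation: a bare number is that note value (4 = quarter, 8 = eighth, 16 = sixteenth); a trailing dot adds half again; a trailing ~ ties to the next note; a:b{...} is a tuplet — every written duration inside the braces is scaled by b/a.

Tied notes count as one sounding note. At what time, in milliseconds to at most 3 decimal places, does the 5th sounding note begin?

note 5 onset = 12/5b = 727.273ms

1. 0.0ms @ 0 + 202.02ms (2/3)
2. 202.02ms @ 2/3 + 202.02ms (2/3)
3. 404.04ms @ 4/3 + 202.02ms (2/3)
4. 606.061ms @ 2 + 121.212ms (2/5)
5. 727.273ms @ 12/5 + 121.212ms (2/5)
6. 848.485ms @ 14/5 + 242.424ms (4/5)
7. 1090.909ms @ 18/5 + 121.212ms (2/5)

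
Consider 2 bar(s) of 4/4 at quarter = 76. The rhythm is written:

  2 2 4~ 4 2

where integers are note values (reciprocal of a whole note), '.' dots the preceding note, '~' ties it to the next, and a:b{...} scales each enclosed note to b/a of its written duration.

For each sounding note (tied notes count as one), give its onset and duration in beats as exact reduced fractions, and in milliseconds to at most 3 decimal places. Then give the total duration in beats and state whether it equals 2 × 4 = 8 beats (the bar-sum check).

1) 0.0ms=0b +1578.947ms=2b
2) 1578.947ms=2b +1578.947ms=2b
3) 3157.895ms=4b +1578.947ms=2b
4) 4736.842ms=6b +1578.947ms=2b
Σ=8b of 8 (76bpm 4/4) — PASS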